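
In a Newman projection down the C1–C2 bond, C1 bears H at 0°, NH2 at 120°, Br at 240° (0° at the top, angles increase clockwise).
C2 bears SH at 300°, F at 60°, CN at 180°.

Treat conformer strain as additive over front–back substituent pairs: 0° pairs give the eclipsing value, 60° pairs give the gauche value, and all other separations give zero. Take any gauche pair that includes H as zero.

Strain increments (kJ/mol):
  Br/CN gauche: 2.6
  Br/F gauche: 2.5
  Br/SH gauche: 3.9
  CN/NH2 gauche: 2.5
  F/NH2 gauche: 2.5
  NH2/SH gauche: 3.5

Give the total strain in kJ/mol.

This conformer is staggered. NH2 at 120° is gauche with F at 60° (2.5); NH2 at 120° is gauche with CN at 180° (2.5); Br at 240° is gauche with SH at 300° (3.9); Br at 240° is gauche with CN at 180° (2.6). Total 11.5 kJ/mol.

11.5 kJ/mol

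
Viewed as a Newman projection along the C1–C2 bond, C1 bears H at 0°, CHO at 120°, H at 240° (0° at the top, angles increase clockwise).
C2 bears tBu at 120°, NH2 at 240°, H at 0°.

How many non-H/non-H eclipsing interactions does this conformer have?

1

Non-H eclipsing pairs: CHO(120°)/tBu(120°) — 1 interaction.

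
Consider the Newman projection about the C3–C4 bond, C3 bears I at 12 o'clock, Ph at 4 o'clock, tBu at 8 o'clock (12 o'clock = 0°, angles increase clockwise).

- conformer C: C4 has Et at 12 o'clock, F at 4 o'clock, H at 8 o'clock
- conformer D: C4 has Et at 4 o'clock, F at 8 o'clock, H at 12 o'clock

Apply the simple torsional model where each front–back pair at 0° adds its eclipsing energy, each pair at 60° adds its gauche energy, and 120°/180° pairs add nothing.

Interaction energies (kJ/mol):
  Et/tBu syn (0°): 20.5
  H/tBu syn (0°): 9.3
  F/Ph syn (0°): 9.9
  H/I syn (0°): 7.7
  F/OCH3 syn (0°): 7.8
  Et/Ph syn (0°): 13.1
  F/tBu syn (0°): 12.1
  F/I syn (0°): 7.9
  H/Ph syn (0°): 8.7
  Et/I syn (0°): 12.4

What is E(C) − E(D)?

-1.3 kJ/mol

C is eclipsed. I at 0° is eclipsed with Et at 0° (12.4); Ph at 120° is eclipsed with F at 120° (9.9); tBu at 240° is eclipsed with H at 240° (9.3). Total 31.6 kJ/mol.
D is eclipsed. I at 0° is eclipsed with H at 0° (7.7); Ph at 120° is eclipsed with Et at 120° (13.1); tBu at 240° is eclipsed with F at 240° (12.1). Total 32.9 kJ/mol.
E(C) − E(D) = 31.6 − 32.9 = -1.3 kJ/mol.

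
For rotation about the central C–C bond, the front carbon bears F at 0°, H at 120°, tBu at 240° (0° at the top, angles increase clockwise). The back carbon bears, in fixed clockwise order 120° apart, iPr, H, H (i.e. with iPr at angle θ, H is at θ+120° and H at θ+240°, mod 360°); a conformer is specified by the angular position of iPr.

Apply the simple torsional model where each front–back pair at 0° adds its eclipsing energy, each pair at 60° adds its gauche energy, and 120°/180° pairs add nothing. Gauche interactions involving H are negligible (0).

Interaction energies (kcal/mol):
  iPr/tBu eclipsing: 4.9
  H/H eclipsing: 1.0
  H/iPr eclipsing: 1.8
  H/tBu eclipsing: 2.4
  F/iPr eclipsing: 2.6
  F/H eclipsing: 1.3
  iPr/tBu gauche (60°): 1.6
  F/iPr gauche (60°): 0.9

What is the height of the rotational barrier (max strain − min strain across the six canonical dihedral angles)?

6.3 kcal/mol

iPr at 0° (eclipsed): F(0°)/iPr(0°) eclipsed 2.6; H(120°)/H(120°) eclipsed 1.0; tBu(240°)/H(240°) eclipsed 2.4 → 6.0 kcal/mol.
iPr at 60° (staggered): F(0°)/iPr(60°) gauche 0.9 → 0.9 kcal/mol.
iPr at 120° (eclipsed): F(0°)/H(0°) eclipsed 1.3; H(120°)/iPr(120°) eclipsed 1.8; tBu(240°)/H(240°) eclipsed 2.4 → 5.5 kcal/mol.
iPr at 180° (staggered): tBu(240°)/iPr(180°) gauche 1.6 → 1.6 kcal/mol.
iPr at 240° (eclipsed): F(0°)/H(0°) eclipsed 1.3; H(120°)/H(120°) eclipsed 1.0; tBu(240°)/iPr(240°) eclipsed 4.9 → 7.2 kcal/mol.
iPr at 300° (staggered): F(0°)/iPr(300°) gauche 0.9; tBu(240°)/iPr(300°) gauche 1.6 → 2.5 kcal/mol.
Max at 240° (7.2 kcal/mol), min at 60° (0.9 kcal/mol); barrier = 6.3 kcal/mol.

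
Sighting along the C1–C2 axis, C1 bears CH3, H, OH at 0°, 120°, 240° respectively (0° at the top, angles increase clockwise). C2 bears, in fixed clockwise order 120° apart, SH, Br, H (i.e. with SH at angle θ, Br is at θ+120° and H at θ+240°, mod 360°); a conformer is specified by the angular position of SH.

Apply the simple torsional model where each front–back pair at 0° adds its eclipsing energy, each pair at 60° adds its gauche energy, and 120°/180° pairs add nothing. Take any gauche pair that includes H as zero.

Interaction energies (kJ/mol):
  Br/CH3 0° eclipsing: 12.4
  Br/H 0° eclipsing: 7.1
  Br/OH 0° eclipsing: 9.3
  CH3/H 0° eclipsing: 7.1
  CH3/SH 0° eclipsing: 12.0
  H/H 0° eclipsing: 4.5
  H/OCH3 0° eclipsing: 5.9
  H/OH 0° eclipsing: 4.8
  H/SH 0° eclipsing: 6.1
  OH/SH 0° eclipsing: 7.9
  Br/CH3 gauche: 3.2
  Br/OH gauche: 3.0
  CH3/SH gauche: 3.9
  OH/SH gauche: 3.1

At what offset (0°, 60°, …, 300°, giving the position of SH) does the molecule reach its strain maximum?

SH at 0° (eclipsed): CH3–SH eclipsed, H–Br eclipsed, OH–H eclipsed; 12.0 + 7.1 + 4.8 = 23.9 kJ/mol.
SH at 60° (staggered): CH3–SH gauche, OH–Br gauche; 3.9 + 3.0 = 6.9 kJ/mol.
SH at 120° (eclipsed): CH3–H eclipsed, H–SH eclipsed, OH–Br eclipsed; 7.1 + 6.1 + 9.3 = 22.5 kJ/mol.
SH at 180° (staggered): CH3–Br gauche, OH–SH gauche, OH–Br gauche; 3.2 + 3.1 + 3.0 = 9.3 kJ/mol.
SH at 240° (eclipsed): CH3–Br eclipsed, H–H eclipsed, OH–SH eclipsed; 12.4 + 4.5 + 7.9 = 24.8 kJ/mol.
SH at 300° (staggered): CH3–SH gauche, CH3–Br gauche, OH–SH gauche; 3.9 + 3.2 + 3.1 = 10.2 kJ/mol.
The maximum (24.8 kJ/mol) occurs with SH at 240°.

240°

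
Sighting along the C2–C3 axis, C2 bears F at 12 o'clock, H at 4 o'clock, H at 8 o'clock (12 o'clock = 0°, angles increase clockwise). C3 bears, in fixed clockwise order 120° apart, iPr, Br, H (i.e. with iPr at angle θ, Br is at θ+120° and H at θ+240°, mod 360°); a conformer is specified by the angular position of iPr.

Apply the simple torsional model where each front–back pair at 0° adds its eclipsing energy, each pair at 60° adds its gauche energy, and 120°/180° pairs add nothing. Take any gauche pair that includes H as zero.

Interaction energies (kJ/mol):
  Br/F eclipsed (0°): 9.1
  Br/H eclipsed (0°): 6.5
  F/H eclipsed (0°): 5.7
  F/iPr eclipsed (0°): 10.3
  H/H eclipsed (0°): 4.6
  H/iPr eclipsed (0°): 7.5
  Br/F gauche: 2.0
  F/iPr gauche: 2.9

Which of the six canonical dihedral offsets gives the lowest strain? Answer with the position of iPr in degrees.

180°

iPr at 0° is eclipsed. F at 0° is eclipsed with iPr at 0° (10.3); H at 120° is eclipsed with Br at 120° (6.5); H at 240° is eclipsed with H at 240° (4.6). Total 21.4 kJ/mol.
iPr at 60° is staggered. F at 0° is gauche with iPr at 60° (2.9). Total 2.9 kJ/mol.
iPr at 120° is eclipsed. F at 0° is eclipsed with H at 0° (5.7); H at 120° is eclipsed with iPr at 120° (7.5); H at 240° is eclipsed with Br at 240° (6.5). Total 19.7 kJ/mol.
iPr at 180° is staggered. F at 0° is gauche with Br at 300° (2.0). Total 2.0 kJ/mol.
iPr at 240° is eclipsed. F at 0° is eclipsed with Br at 0° (9.1); H at 120° is eclipsed with H at 120° (4.6); H at 240° is eclipsed with iPr at 240° (7.5). Total 21.2 kJ/mol.
iPr at 300° is staggered. F at 0° is gauche with iPr at 300° (2.9); F at 0° is gauche with Br at 60° (2.0). Total 4.9 kJ/mol.
The minimum (2.0 kJ/mol) occurs with iPr at 180°.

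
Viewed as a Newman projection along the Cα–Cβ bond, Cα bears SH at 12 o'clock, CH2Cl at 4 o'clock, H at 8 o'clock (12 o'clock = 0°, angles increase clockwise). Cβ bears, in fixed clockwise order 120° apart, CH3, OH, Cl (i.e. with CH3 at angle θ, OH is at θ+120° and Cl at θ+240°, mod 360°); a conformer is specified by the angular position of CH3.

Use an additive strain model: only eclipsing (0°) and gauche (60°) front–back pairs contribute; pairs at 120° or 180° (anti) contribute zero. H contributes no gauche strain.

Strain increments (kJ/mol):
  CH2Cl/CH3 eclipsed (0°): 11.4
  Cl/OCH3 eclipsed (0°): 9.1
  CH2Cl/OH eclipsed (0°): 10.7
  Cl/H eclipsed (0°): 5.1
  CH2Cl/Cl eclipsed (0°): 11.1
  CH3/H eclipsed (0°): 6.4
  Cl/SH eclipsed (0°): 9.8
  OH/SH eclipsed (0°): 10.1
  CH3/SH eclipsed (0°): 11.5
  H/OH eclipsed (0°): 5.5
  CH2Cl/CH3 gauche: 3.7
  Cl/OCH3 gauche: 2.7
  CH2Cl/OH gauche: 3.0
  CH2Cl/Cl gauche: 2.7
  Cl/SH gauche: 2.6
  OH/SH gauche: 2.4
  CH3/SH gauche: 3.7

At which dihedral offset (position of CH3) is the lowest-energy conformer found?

180°

CH3 at 0° is eclipsed. SH at 0° is eclipsed with CH3 at 0° (11.5); CH2Cl at 120° is eclipsed with OH at 120° (10.7); H at 240° is eclipsed with Cl at 240° (5.1). Total 27.3 kJ/mol.
CH3 at 60° is staggered. SH at 0° is gauche with CH3 at 60° (3.7); SH at 0° is gauche with Cl at 300° (2.6); CH2Cl at 120° is gauche with CH3 at 60° (3.7); CH2Cl at 120° is gauche with OH at 180° (3.0). Total 13.0 kJ/mol.
CH3 at 120° is eclipsed. SH at 0° is eclipsed with Cl at 0° (9.8); CH2Cl at 120° is eclipsed with CH3 at 120° (11.4); H at 240° is eclipsed with OH at 240° (5.5). Total 26.7 kJ/mol.
CH3 at 180° is staggered. SH at 0° is gauche with OH at 300° (2.4); SH at 0° is gauche with Cl at 60° (2.6); CH2Cl at 120° is gauche with CH3 at 180° (3.7); CH2Cl at 120° is gauche with Cl at 60° (2.7). Total 11.4 kJ/mol.
CH3 at 240° is eclipsed. SH at 0° is eclipsed with OH at 0° (10.1); CH2Cl at 120° is eclipsed with Cl at 120° (11.1); H at 240° is eclipsed with CH3 at 240° (6.4). Total 27.6 kJ/mol.
CH3 at 300° is staggered. SH at 0° is gauche with CH3 at 300° (3.7); SH at 0° is gauche with OH at 60° (2.4); CH2Cl at 120° is gauche with OH at 60° (3.0); CH2Cl at 120° is gauche with Cl at 180° (2.7). Total 11.8 kJ/mol.
The minimum (11.4 kJ/mol) occurs with CH3 at 180°.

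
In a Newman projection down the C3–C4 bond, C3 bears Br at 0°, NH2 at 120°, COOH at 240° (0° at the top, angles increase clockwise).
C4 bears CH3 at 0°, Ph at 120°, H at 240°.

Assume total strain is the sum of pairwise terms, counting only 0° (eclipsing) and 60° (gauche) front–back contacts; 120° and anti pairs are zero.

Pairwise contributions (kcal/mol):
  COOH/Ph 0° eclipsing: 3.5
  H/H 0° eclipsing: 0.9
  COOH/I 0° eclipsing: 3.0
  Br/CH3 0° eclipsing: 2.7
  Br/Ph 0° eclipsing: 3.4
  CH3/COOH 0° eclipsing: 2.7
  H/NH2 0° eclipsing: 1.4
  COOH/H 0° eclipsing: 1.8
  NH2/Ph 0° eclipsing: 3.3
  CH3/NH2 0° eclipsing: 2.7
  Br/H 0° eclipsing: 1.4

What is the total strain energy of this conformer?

7.8 kcal/mol

This conformer (eclipsed): Br(0°)/CH3(0°) eclipsed 2.7; NH2(120°)/Ph(120°) eclipsed 3.3; COOH(240°)/H(240°) eclipsed 1.8 → 7.8 kcal/mol.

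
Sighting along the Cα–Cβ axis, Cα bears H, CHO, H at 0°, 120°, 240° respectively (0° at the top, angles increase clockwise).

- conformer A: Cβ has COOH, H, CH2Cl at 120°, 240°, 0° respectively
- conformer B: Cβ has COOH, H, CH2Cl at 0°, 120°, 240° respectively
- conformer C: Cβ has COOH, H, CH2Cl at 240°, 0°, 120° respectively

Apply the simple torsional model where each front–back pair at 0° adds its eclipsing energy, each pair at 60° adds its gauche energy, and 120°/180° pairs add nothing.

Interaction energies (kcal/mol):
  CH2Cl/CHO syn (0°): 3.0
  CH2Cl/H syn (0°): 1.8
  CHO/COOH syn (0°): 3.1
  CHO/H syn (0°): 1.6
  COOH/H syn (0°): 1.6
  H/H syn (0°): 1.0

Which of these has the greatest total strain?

A

A (eclipsed): H–CH2Cl eclipsed, CHO–COOH eclipsed, H–H eclipsed; 1.8 + 3.1 + 1.0 = 5.9 kcal/mol.
B (eclipsed): H–COOH eclipsed, CHO–H eclipsed, H–CH2Cl eclipsed; 1.6 + 1.6 + 1.8 = 5.0 kcal/mol.
C (eclipsed): H–H eclipsed, CHO–CH2Cl eclipsed, H–COOH eclipsed; 1.0 + 3.0 + 1.6 = 5.6 kcal/mol.
A has the highest total (5.9 kcal/mol).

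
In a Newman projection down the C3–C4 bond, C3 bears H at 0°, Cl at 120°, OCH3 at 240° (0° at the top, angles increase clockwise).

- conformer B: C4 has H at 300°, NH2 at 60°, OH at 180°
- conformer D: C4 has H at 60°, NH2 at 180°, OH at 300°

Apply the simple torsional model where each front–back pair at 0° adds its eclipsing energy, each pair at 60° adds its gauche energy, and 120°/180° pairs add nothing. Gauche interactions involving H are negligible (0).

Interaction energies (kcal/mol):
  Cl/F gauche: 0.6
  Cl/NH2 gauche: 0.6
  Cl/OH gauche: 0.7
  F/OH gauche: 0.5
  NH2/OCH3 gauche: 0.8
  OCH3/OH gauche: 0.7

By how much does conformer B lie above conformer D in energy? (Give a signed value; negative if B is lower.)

B (staggered): Cl(120°)/NH2(60°) gauche 0.6; Cl(120°)/OH(180°) gauche 0.7; OCH3(240°)/OH(180°) gauche 0.7 → 2.0 kcal/mol.
D (staggered): Cl(120°)/NH2(180°) gauche 0.6; OCH3(240°)/NH2(180°) gauche 0.8; OCH3(240°)/OH(300°) gauche 0.7 → 2.1 kcal/mol.
E(B) − E(D) = 2.0 − 2.1 = -0.1 kcal/mol.

-0.1 kcal/mol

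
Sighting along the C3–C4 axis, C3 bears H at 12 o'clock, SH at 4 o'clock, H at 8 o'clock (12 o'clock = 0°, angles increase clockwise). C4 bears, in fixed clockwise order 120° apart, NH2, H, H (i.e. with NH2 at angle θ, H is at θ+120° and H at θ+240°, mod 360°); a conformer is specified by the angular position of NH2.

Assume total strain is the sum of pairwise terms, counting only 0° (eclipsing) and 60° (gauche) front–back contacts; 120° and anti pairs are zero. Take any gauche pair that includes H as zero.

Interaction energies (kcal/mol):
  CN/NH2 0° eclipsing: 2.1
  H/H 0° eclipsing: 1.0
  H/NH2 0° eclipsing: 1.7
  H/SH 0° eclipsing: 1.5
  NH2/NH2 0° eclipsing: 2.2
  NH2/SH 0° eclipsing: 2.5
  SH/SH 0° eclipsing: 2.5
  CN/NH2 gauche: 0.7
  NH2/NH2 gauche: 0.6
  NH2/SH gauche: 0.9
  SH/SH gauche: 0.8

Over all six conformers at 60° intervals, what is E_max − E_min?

4.5 kcal/mol

NH2 at 0° (eclipsed): H(0°)/NH2(0°) eclipsed 1.7; SH(120°)/H(120°) eclipsed 1.5; H(240°)/H(240°) eclipsed 1.0 → 4.2 kcal/mol.
NH2 at 60° (staggered): SH(120°)/NH2(60°) gauche 0.9 → 0.9 kcal/mol.
NH2 at 120° (eclipsed): H(0°)/H(0°) eclipsed 1.0; SH(120°)/NH2(120°) eclipsed 2.5; H(240°)/H(240°) eclipsed 1.0 → 4.5 kcal/mol.
NH2 at 180° (staggered): SH(120°)/NH2(180°) gauche 0.9 → 0.9 kcal/mol.
NH2 at 240° (eclipsed): H(0°)/H(0°) eclipsed 1.0; SH(120°)/H(120°) eclipsed 1.5; H(240°)/NH2(240°) eclipsed 1.7 → 4.2 kcal/mol.
NH2 at 300° (staggered): no non-H gauche contacts → 0.0 kcal/mol.
Max at 120° (4.5 kcal/mol), min at 300° (0.0 kcal/mol); barrier = 4.5 kcal/mol.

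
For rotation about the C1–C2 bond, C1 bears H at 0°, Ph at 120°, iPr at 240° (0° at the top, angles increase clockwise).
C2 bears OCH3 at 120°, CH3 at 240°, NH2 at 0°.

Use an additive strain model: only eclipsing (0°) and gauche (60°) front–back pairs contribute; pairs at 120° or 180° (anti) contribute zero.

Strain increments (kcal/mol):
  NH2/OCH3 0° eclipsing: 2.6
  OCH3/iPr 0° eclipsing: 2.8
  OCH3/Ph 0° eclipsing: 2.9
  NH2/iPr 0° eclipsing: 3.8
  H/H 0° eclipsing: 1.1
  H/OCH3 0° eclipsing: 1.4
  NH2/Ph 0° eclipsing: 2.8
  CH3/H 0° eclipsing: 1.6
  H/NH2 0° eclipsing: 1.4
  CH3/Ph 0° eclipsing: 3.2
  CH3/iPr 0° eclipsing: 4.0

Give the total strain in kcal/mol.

8.3 kcal/mol

This conformer is eclipsed. H at 0° is eclipsed with NH2 at 0° (1.4); Ph at 120° is eclipsed with OCH3 at 120° (2.9); iPr at 240° is eclipsed with CH3 at 240° (4.0). Total 8.3 kcal/mol.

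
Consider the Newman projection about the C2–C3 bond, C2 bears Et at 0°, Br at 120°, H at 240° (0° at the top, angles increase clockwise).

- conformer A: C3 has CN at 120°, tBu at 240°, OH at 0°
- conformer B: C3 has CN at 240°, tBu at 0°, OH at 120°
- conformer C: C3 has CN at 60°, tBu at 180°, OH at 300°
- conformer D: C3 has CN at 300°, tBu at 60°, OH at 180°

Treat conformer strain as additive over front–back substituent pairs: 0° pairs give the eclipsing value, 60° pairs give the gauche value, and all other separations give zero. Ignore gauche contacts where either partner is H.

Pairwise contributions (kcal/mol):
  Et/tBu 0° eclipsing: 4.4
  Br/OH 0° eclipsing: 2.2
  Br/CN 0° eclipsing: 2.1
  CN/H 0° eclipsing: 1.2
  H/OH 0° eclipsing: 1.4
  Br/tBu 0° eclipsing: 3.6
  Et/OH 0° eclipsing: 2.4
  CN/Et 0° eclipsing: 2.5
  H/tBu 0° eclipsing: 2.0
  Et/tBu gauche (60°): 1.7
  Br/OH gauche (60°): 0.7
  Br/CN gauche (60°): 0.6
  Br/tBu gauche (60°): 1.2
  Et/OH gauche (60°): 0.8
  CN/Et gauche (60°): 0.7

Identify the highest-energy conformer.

A is eclipsed. Et at 0° is eclipsed with OH at 0° (2.4); Br at 120° is eclipsed with CN at 120° (2.1); H at 240° is eclipsed with tBu at 240° (2.0). Total 6.5 kcal/mol.
B is eclipsed. Et at 0° is eclipsed with tBu at 0° (4.4); Br at 120° is eclipsed with OH at 120° (2.2); H at 240° is eclipsed with CN at 240° (1.2). Total 7.8 kcal/mol.
C is staggered. Et at 0° is gauche with CN at 60° (0.7); Et at 0° is gauche with OH at 300° (0.8); Br at 120° is gauche with CN at 60° (0.6); Br at 120° is gauche with tBu at 180° (1.2). Total 3.3 kcal/mol.
D is staggered. Et at 0° is gauche with CN at 300° (0.7); Et at 0° is gauche with tBu at 60° (1.7); Br at 120° is gauche with tBu at 60° (1.2); Br at 120° is gauche with OH at 180° (0.7). Total 4.3 kcal/mol.
B has the highest total (7.8 kcal/mol).

B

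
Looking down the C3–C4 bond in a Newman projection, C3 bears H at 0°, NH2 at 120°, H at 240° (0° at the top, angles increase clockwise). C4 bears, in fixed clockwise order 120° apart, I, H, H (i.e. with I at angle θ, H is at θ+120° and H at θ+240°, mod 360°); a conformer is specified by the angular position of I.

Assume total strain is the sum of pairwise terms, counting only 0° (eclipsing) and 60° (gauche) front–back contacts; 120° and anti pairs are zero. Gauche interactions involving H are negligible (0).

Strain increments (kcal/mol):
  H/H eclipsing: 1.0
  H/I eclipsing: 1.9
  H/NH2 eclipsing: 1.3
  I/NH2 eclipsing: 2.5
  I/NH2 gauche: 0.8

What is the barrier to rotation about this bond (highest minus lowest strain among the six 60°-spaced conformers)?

I at 0° is eclipsed. H at 0° is eclipsed with I at 0° (1.9); NH2 at 120° is eclipsed with H at 120° (1.3); H at 240° is eclipsed with H at 240° (1.0). Total 4.2 kcal/mol.
I at 60° is staggered. NH2 at 120° is gauche with I at 60° (0.8). Total 0.8 kcal/mol.
I at 120° is eclipsed. H at 0° is eclipsed with H at 0° (1.0); NH2 at 120° is eclipsed with I at 120° (2.5); H at 240° is eclipsed with H at 240° (1.0). Total 4.5 kcal/mol.
I at 180° is staggered. NH2 at 120° is gauche with I at 180° (0.8). Total 0.8 kcal/mol.
I at 240° is eclipsed. H at 0° is eclipsed with H at 0° (1.0); NH2 at 120° is eclipsed with H at 120° (1.3); H at 240° is eclipsed with I at 240° (1.9). Total 4.2 kcal/mol.
I at 300° (staggered): no non-H gauche contacts → 0.0 kcal/mol.
Max at 120° (4.5 kcal/mol), min at 300° (0.0 kcal/mol); barrier = 4.5 kcal/mol.

4.5 kcal/mol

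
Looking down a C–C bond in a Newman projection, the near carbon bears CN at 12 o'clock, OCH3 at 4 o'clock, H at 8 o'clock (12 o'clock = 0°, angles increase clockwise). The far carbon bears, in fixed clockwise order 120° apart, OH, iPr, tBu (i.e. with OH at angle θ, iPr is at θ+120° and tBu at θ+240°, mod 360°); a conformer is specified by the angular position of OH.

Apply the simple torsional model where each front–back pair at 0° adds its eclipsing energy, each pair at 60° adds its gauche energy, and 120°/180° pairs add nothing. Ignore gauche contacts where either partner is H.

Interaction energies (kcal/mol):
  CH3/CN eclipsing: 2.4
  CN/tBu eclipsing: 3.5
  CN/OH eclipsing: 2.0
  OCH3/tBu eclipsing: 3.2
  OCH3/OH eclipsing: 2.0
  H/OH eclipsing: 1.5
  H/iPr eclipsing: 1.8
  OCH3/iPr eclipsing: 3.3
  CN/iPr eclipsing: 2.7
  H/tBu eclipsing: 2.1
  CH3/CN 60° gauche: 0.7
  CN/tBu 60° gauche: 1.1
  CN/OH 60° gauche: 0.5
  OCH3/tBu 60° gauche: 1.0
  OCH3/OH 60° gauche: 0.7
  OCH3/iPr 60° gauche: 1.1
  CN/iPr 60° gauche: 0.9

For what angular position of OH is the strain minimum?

60°

OH at 0° is eclipsed. CN at 0° is eclipsed with OH at 0° (2.0); OCH3 at 120° is eclipsed with iPr at 120° (3.3); H at 240° is eclipsed with tBu at 240° (2.1). Total 7.4 kcal/mol.
OH at 60° is staggered. CN at 0° is gauche with OH at 60° (0.5); CN at 0° is gauche with tBu at 300° (1.1); OCH3 at 120° is gauche with OH at 60° (0.7); OCH3 at 120° is gauche with iPr at 180° (1.1). Total 3.4 kcal/mol.
OH at 120° is eclipsed. CN at 0° is eclipsed with tBu at 0° (3.5); OCH3 at 120° is eclipsed with OH at 120° (2.0); H at 240° is eclipsed with iPr at 240° (1.8). Total 7.3 kcal/mol.
OH at 180° is staggered. CN at 0° is gauche with iPr at 300° (0.9); CN at 0° is gauche with tBu at 60° (1.1); OCH3 at 120° is gauche with OH at 180° (0.7); OCH3 at 120° is gauche with tBu at 60° (1.0). Total 3.7 kcal/mol.
OH at 240° is eclipsed. CN at 0° is eclipsed with iPr at 0° (2.7); OCH3 at 120° is eclipsed with tBu at 120° (3.2); H at 240° is eclipsed with OH at 240° (1.5). Total 7.4 kcal/mol.
OH at 300° is staggered. CN at 0° is gauche with OH at 300° (0.5); CN at 0° is gauche with iPr at 60° (0.9); OCH3 at 120° is gauche with iPr at 60° (1.1); OCH3 at 120° is gauche with tBu at 180° (1.0). Total 3.5 kcal/mol.
The minimum (3.4 kcal/mol) occurs with OH at 60°.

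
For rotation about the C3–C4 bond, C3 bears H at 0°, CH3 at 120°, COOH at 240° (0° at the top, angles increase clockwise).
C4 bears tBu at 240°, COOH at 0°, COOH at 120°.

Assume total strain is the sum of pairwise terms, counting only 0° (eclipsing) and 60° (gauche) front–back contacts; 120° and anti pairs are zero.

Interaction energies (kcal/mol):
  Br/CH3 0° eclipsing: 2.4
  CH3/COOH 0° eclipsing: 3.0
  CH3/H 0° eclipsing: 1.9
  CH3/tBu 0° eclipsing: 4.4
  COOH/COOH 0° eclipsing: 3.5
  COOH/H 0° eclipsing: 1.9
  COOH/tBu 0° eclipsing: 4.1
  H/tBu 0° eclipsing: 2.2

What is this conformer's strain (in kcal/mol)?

9.0 kcal/mol

This conformer (eclipsed): H–COOH eclipsed, CH3–COOH eclipsed, COOH–tBu eclipsed; 1.9 + 3.0 + 4.1 = 9.0 kcal/mol.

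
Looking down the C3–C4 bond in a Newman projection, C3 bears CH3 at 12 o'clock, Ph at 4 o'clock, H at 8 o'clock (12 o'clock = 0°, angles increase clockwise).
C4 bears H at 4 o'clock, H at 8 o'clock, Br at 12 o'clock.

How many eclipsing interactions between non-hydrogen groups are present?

Non-H eclipsing pairs: CH3(0°)/Br(0°) — 1 interaction.

1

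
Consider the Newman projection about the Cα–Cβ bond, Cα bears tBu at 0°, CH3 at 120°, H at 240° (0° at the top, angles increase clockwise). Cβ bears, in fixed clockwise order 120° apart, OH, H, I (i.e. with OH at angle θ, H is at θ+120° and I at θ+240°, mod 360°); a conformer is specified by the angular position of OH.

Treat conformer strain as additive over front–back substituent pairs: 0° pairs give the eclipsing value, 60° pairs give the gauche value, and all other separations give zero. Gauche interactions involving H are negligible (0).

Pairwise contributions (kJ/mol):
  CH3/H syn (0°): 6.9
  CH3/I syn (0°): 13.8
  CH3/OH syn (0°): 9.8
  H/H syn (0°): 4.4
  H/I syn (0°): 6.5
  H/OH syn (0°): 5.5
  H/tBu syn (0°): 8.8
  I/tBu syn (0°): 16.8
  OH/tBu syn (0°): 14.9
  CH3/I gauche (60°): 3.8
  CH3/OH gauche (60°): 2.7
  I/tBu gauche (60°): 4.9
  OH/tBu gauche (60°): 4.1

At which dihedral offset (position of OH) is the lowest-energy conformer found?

OH at 0° (eclipsed): tBu(0°)/OH(0°) eclipsed 14.9; CH3(120°)/H(120°) eclipsed 6.9; H(240°)/I(240°) eclipsed 6.5 → 28.3 kJ/mol.
OH at 60° (staggered): tBu(0°)/OH(60°) gauche 4.1; tBu(0°)/I(300°) gauche 4.9; CH3(120°)/OH(60°) gauche 2.7 → 11.7 kJ/mol.
OH at 120° (eclipsed): tBu(0°)/I(0°) eclipsed 16.8; CH3(120°)/OH(120°) eclipsed 9.8; H(240°)/H(240°) eclipsed 4.4 → 31.0 kJ/mol.
OH at 180° (staggered): tBu(0°)/I(60°) gauche 4.9; CH3(120°)/OH(180°) gauche 2.7; CH3(120°)/I(60°) gauche 3.8 → 11.4 kJ/mol.
OH at 240° (eclipsed): tBu(0°)/H(0°) eclipsed 8.8; CH3(120°)/I(120°) eclipsed 13.8; H(240°)/OH(240°) eclipsed 5.5 → 28.1 kJ/mol.
OH at 300° (staggered): tBu(0°)/OH(300°) gauche 4.1; CH3(120°)/I(180°) gauche 3.8 → 7.9 kJ/mol.
The minimum (7.9 kJ/mol) occurs with OH at 300°.

300°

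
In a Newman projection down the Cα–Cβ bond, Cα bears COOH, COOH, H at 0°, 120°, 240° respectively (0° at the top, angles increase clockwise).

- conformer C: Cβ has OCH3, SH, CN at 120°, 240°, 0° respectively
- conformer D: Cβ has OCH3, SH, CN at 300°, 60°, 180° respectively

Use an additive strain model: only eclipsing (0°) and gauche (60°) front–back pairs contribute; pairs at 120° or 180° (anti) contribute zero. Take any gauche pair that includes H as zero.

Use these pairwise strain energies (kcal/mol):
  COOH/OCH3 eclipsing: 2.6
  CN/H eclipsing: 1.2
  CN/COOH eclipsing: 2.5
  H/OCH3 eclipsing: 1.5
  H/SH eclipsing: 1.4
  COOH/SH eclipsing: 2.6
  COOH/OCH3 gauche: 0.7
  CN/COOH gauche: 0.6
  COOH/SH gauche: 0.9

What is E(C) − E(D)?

+3.4 kcal/mol

C (eclipsed): COOH(0°)/CN(0°) eclipsed 2.5; COOH(120°)/OCH3(120°) eclipsed 2.6; H(240°)/SH(240°) eclipsed 1.4 → 6.5 kcal/mol.
D (staggered): COOH(0°)/OCH3(300°) gauche 0.7; COOH(0°)/SH(60°) gauche 0.9; COOH(120°)/SH(60°) gauche 0.9; COOH(120°)/CN(180°) gauche 0.6 → 3.1 kcal/mol.
E(C) − E(D) = 6.5 − 3.1 = +3.4 kcal/mol.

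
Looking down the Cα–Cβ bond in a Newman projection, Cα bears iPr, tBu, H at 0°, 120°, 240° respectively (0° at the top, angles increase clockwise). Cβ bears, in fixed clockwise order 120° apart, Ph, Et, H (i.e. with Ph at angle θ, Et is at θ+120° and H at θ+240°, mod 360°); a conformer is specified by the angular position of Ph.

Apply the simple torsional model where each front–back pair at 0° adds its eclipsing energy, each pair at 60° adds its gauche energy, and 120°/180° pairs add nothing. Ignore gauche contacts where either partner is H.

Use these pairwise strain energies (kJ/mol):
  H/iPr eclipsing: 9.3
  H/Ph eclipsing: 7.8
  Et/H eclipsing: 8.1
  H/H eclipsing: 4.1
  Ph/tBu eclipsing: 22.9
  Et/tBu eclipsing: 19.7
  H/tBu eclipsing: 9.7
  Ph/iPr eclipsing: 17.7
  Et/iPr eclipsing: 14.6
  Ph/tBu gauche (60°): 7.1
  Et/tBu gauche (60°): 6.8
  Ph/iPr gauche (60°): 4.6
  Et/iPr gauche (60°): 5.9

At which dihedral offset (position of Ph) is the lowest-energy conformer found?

180°

Ph at 0° (eclipsed): iPr–Ph eclipsed, tBu–Et eclipsed, H–H eclipsed; 17.7 + 19.7 + 4.1 = 41.5 kJ/mol.
Ph at 60° (staggered): iPr–Ph gauche, tBu–Ph gauche, tBu–Et gauche; 4.6 + 7.1 + 6.8 = 18.5 kJ/mol.
Ph at 120° (eclipsed): iPr–H eclipsed, tBu–Ph eclipsed, H–Et eclipsed; 9.3 + 22.9 + 8.1 = 40.3 kJ/mol.
Ph at 180° (staggered): iPr–Et gauche, tBu–Ph gauche; 5.9 + 7.1 = 13.0 kJ/mol.
Ph at 240° (eclipsed): iPr–Et eclipsed, tBu–H eclipsed, H–Ph eclipsed; 14.6 + 9.7 + 7.8 = 32.1 kJ/mol.
Ph at 300° (staggered): iPr–Ph gauche, iPr–Et gauche, tBu–Et gauche; 4.6 + 5.9 + 6.8 = 17.3 kJ/mol.
The minimum (13.0 kJ/mol) occurs with Ph at 180°.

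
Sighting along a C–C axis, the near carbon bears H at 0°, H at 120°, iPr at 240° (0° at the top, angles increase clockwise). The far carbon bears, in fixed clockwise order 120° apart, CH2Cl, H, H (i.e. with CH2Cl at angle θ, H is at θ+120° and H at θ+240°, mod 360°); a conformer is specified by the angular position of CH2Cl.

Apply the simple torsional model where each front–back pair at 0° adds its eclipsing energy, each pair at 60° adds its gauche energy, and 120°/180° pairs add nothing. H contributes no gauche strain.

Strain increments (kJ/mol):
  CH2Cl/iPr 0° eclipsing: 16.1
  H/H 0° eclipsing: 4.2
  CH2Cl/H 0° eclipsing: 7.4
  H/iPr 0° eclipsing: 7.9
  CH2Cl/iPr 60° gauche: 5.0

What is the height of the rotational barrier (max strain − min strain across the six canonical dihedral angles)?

CH2Cl at 0° (eclipsed): H(0°)/CH2Cl(0°) eclipsed 7.4; H(120°)/H(120°) eclipsed 4.2; iPr(240°)/H(240°) eclipsed 7.9 → 19.5 kJ/mol.
CH2Cl at 60° (staggered): no non-H gauche contacts → 0.0 kJ/mol.
CH2Cl at 120° (eclipsed): H(0°)/H(0°) eclipsed 4.2; H(120°)/CH2Cl(120°) eclipsed 7.4; iPr(240°)/H(240°) eclipsed 7.9 → 19.5 kJ/mol.
CH2Cl at 180° (staggered): iPr(240°)/CH2Cl(180°) gauche 5.0 → 5.0 kJ/mol.
CH2Cl at 240° (eclipsed): H(0°)/H(0°) eclipsed 4.2; H(120°)/H(120°) eclipsed 4.2; iPr(240°)/CH2Cl(240°) eclipsed 16.1 → 24.5 kJ/mol.
CH2Cl at 300° (staggered): iPr(240°)/CH2Cl(300°) gauche 5.0 → 5.0 kJ/mol.
Max at 240° (24.5 kJ/mol), min at 60° (0.0 kJ/mol); barrier = 24.5 kJ/mol.

24.5 kJ/mol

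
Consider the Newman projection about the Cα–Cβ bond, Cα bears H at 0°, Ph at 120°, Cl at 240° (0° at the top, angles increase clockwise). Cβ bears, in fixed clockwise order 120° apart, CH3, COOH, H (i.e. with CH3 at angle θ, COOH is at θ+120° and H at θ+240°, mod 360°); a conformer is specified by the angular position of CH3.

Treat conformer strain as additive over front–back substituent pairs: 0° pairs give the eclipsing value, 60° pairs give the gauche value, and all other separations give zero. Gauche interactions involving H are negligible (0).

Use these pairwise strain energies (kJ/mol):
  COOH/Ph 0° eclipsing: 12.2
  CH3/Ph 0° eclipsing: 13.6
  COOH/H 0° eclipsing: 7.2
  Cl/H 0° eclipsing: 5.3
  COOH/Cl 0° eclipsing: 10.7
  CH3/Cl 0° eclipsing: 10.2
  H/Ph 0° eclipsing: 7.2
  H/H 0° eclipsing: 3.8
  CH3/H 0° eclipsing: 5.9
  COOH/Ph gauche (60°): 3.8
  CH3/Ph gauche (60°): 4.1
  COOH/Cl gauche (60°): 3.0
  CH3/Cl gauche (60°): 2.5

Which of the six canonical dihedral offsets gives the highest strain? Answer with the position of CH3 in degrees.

CH3 at 0° (eclipsed): H–CH3 eclipsed, Ph–COOH eclipsed, Cl–H eclipsed; 5.9 + 12.2 + 5.3 = 23.4 kJ/mol.
CH3 at 60° (staggered): Ph–CH3 gauche, Ph–COOH gauche, Cl–COOH gauche; 4.1 + 3.8 + 3.0 = 10.9 kJ/mol.
CH3 at 120° (eclipsed): H–H eclipsed, Ph–CH3 eclipsed, Cl–COOH eclipsed; 3.8 + 13.6 + 10.7 = 28.1 kJ/mol.
CH3 at 180° (staggered): Ph–CH3 gauche, Cl–CH3 gauche, Cl–COOH gauche; 4.1 + 2.5 + 3.0 = 9.6 kJ/mol.
CH3 at 240° (eclipsed): H–COOH eclipsed, Ph–H eclipsed, Cl–CH3 eclipsed; 7.2 + 7.2 + 10.2 = 24.6 kJ/mol.
CH3 at 300° (staggered): Ph–COOH gauche, Cl–CH3 gauche; 3.8 + 2.5 = 6.3 kJ/mol.
The maximum (28.1 kJ/mol) occurs with CH3 at 120°.

120°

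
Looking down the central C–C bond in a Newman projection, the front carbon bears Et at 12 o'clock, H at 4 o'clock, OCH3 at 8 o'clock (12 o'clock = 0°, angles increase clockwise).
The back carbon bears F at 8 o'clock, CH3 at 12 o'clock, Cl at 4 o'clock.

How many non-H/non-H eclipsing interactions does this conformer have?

Non-H eclipsing pairs: Et(0°)/CH3(0°); OCH3(240°)/F(240°) — 2 interactions.

2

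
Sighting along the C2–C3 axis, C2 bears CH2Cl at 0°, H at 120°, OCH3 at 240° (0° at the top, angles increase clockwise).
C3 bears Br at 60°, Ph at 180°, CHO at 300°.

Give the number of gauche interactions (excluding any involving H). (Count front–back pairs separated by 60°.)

4

Non-H gauche pairs: CH2Cl(0°)/Br(60°); CH2Cl(0°)/CHO(300°); OCH3(240°)/Ph(180°); OCH3(240°)/CHO(300°) — 4 interactions.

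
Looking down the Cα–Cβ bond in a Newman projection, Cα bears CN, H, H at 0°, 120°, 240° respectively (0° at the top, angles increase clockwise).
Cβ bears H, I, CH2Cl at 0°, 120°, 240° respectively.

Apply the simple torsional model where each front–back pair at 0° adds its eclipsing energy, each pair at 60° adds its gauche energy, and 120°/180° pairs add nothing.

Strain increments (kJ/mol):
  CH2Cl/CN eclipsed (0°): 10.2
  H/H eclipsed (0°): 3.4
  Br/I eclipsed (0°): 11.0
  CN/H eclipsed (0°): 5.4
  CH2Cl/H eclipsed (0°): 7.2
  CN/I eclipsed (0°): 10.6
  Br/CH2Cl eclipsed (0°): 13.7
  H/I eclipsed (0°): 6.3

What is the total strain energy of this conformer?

This conformer (eclipsed): CN(0°)/H(0°) eclipsed 5.4; H(120°)/I(120°) eclipsed 6.3; H(240°)/CH2Cl(240°) eclipsed 7.2 → 18.9 kJ/mol.

18.9 kJ/mol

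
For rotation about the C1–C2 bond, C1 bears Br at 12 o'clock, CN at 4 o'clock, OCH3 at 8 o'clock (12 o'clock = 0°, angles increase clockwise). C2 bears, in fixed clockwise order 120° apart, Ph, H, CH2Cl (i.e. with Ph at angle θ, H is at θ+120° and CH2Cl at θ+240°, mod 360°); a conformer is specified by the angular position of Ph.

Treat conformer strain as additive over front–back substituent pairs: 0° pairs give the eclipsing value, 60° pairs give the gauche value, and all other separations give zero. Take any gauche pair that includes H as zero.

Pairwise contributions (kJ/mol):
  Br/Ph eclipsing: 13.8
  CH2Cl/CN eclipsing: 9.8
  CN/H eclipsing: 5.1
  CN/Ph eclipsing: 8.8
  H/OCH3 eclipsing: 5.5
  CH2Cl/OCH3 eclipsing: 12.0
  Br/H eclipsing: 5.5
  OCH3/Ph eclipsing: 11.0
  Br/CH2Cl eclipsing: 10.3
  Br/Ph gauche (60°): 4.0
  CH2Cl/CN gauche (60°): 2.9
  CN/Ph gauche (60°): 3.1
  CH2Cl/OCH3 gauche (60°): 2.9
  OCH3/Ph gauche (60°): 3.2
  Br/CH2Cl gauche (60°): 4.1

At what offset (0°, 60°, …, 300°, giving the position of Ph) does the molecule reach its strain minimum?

Ph at 0° (eclipsed): Br–Ph eclipsed, CN–H eclipsed, OCH3–CH2Cl eclipsed; 13.8 + 5.1 + 12.0 = 30.9 kJ/mol.
Ph at 60° (staggered): Br–Ph gauche, Br–CH2Cl gauche, CN–Ph gauche, OCH3–CH2Cl gauche; 4.0 + 4.1 + 3.1 + 2.9 = 14.1 kJ/mol.
Ph at 120° (eclipsed): Br–CH2Cl eclipsed, CN–Ph eclipsed, OCH3–H eclipsed; 10.3 + 8.8 + 5.5 = 24.6 kJ/mol.
Ph at 180° (staggered): Br–CH2Cl gauche, CN–Ph gauche, CN–CH2Cl gauche, OCH3–Ph gauche; 4.1 + 3.1 + 2.9 + 3.2 = 13.3 kJ/mol.
Ph at 240° (eclipsed): Br–H eclipsed, CN–CH2Cl eclipsed, OCH3–Ph eclipsed; 5.5 + 9.8 + 11.0 = 26.3 kJ/mol.
Ph at 300° (staggered): Br–Ph gauche, CN–CH2Cl gauche, OCH3–Ph gauche, OCH3–CH2Cl gauche; 4.0 + 2.9 + 3.2 + 2.9 = 13.0 kJ/mol.
The minimum (13.0 kJ/mol) occurs with Ph at 300°.

300°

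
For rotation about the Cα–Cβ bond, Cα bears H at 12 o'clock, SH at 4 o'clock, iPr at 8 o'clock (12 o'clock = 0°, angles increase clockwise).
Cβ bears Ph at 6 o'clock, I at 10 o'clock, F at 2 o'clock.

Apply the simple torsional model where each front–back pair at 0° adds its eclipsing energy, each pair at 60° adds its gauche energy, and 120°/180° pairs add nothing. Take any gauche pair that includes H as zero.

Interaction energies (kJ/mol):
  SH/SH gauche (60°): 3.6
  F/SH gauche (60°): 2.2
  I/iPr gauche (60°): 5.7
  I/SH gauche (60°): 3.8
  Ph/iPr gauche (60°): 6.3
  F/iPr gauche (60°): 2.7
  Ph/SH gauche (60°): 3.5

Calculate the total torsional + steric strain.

17.7 kJ/mol

This conformer (staggered): SH(120°)/Ph(180°) gauche 3.5; SH(120°)/F(60°) gauche 2.2; iPr(240°)/Ph(180°) gauche 6.3; iPr(240°)/I(300°) gauche 5.7 → 17.7 kJ/mol.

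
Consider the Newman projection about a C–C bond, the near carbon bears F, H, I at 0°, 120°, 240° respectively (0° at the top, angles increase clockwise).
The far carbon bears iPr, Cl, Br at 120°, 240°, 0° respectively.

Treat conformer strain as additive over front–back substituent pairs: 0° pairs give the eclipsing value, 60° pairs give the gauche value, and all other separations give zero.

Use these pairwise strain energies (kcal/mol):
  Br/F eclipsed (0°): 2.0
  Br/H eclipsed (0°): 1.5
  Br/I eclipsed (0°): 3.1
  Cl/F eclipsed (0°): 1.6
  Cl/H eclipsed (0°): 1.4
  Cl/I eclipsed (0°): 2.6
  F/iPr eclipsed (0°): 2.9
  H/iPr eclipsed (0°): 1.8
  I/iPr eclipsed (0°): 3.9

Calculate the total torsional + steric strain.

This conformer (eclipsed): F(0°)/Br(0°) eclipsed 2.0; H(120°)/iPr(120°) eclipsed 1.8; I(240°)/Cl(240°) eclipsed 2.6 → 6.4 kcal/mol.

6.4 kcal/mol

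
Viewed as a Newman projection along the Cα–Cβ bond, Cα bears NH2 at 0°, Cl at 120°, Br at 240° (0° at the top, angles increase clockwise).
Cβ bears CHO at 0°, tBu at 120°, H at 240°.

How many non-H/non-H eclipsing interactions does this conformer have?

Non-H eclipsing pairs: NH2(0°)/CHO(0°); Cl(120°)/tBu(120°) — 2 interactions.

2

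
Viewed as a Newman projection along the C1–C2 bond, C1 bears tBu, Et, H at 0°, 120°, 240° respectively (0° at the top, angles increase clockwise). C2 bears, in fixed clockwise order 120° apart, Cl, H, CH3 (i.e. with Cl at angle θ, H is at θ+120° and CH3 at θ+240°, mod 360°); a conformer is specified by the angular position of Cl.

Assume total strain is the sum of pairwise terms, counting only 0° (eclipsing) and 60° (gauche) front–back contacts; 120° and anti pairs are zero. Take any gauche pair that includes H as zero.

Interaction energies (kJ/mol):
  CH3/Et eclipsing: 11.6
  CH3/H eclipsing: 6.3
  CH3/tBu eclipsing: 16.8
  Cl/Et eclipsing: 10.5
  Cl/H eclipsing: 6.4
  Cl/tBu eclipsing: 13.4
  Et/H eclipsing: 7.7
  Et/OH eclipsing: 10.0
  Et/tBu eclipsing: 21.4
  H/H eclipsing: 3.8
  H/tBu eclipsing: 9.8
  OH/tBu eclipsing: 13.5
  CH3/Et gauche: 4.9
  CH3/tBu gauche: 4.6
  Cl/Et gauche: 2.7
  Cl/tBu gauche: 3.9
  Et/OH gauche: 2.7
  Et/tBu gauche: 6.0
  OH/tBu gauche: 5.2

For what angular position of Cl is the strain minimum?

Cl at 0° (eclipsed): tBu–Cl eclipsed, Et–H eclipsed, H–CH3 eclipsed; 13.4 + 7.7 + 6.3 = 27.4 kJ/mol.
Cl at 60° (staggered): tBu–Cl gauche, tBu–CH3 gauche, Et–Cl gauche; 3.9 + 4.6 + 2.7 = 11.2 kJ/mol.
Cl at 120° (eclipsed): tBu–CH3 eclipsed, Et–Cl eclipsed, H–H eclipsed; 16.8 + 10.5 + 3.8 = 31.1 kJ/mol.
Cl at 180° (staggered): tBu–CH3 gauche, Et–Cl gauche, Et–CH3 gauche; 4.6 + 2.7 + 4.9 = 12.2 kJ/mol.
Cl at 240° (eclipsed): tBu–H eclipsed, Et–CH3 eclipsed, H–Cl eclipsed; 9.8 + 11.6 + 6.4 = 27.8 kJ/mol.
Cl at 300° (staggered): tBu–Cl gauche, Et–CH3 gauche; 3.9 + 4.9 = 8.8 kJ/mol.
The minimum (8.8 kJ/mol) occurs with Cl at 300°.

300°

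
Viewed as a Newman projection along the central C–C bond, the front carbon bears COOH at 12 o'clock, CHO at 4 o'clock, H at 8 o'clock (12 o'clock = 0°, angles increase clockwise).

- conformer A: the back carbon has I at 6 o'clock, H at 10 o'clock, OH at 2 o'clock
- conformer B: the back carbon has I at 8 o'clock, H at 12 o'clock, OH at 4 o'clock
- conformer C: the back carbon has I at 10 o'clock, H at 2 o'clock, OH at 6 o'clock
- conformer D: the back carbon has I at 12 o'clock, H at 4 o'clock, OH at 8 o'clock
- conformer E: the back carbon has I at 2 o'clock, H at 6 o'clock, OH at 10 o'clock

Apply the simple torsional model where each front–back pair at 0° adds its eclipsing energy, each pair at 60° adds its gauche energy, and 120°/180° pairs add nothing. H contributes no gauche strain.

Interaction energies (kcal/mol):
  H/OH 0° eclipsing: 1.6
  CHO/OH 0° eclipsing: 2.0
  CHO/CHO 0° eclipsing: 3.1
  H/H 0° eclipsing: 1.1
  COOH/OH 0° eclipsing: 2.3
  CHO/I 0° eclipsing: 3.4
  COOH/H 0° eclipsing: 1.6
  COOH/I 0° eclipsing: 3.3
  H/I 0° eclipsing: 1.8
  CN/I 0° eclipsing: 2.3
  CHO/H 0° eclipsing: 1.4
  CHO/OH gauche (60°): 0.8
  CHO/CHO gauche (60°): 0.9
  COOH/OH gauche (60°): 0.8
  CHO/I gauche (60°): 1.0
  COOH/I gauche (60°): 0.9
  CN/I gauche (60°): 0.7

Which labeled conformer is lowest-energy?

C

A (staggered): COOH(0°)/OH(60°) gauche 0.8; CHO(120°)/I(180°) gauche 1.0; CHO(120°)/OH(60°) gauche 0.8 → 2.6 kcal/mol.
B (eclipsed): COOH(0°)/H(0°) eclipsed 1.6; CHO(120°)/OH(120°) eclipsed 2.0; H(240°)/I(240°) eclipsed 1.8 → 5.4 kcal/mol.
C (staggered): COOH(0°)/I(300°) gauche 0.9; CHO(120°)/OH(180°) gauche 0.8 → 1.7 kcal/mol.
D (eclipsed): COOH(0°)/I(0°) eclipsed 3.3; CHO(120°)/H(120°) eclipsed 1.4; H(240°)/OH(240°) eclipsed 1.6 → 6.3 kcal/mol.
E (staggered): COOH(0°)/I(60°) gauche 0.9; COOH(0°)/OH(300°) gauche 0.8; CHO(120°)/I(60°) gauche 1.0 → 2.7 kcal/mol.
C has the lowest total (1.7 kcal/mol).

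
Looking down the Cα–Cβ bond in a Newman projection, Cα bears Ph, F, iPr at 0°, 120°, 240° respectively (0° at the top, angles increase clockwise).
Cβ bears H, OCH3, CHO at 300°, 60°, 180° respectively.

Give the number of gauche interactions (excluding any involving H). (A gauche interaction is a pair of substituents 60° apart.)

Non-H gauche pairs: Ph(0°)/OCH3(60°); F(120°)/OCH3(60°); F(120°)/CHO(180°); iPr(240°)/CHO(180°) — 4 interactions.

4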